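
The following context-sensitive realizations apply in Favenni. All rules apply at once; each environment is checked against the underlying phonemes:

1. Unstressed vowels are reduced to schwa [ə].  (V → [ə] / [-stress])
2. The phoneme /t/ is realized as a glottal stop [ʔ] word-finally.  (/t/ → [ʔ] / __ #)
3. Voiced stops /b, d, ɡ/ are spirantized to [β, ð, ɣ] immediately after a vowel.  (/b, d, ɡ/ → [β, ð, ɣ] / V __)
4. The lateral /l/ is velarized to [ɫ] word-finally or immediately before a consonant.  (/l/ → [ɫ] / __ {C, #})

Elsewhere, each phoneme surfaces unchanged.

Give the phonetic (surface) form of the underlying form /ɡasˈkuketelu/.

/ɡ/ (word-initial): rule 3 targets it, but not immediately after a vowel → unchanged [ɡ].
Rule 1 applies to /a/ (between /ɡ/ and /s/: in an unstressed syllable) → [ə].
/s/ — not in any rule's target class → [s].
/k/ (between /s/ and /u/) is unaffected → [k].
/u/ (between /k/ and /k/): rule 1 targets it, but not in an unstressed syllable → unchanged [u].
/k/ (between /u/ and /e/): no rule targets it → [k].
/e/ meets the environment for rule 1 (in an unstressed syllable) → [ə].
/t/ (between /e/ and /e/): rule 2 targets it, but not word-finally → unchanged [t].
/e/ (between /t/ and /l/) occurs in an unstressed syllable → [ə] by rule 1.
/l/ (between /e/ and /u/): rule 4 targets it, but not word-finally or immediately before a consonant → unchanged [l].
/u/ meets the environment for rule 1 (in an unstressed syllable) → [ə].

[ɡəsˈkukətələ]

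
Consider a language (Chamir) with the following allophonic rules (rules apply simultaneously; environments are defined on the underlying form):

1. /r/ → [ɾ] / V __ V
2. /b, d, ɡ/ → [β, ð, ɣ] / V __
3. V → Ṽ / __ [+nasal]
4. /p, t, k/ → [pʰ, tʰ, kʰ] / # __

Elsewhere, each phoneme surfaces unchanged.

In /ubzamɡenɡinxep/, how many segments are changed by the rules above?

Segments that undergo a rule: /b/ → [β] (rule 2); /a/ → [ã] (rule 3); /e/ → [ẽ] (rule 3); /i/ → [ĩ] (rule 3).
All other segments surface unchanged.

4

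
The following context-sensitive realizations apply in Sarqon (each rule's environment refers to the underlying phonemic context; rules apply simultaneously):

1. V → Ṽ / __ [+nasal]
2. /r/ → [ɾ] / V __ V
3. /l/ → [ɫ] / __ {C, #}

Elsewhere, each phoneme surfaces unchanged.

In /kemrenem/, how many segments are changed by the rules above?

3

Segments that undergo a rule: /e/ → [ẽ] (rule 1); /e/ → [ẽ] (rule 1); /e/ → [ẽ] (rule 1).
All other segments surface unchanged.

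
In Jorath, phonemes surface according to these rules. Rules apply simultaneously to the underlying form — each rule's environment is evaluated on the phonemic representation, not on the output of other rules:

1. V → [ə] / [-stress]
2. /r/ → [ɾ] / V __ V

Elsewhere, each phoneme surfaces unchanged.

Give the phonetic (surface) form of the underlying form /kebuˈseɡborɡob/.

/k/ (word-initial): no rule targets it → [k].
/e/ (between /k/ and /b/) occurs in an unstressed syllable → [ə] by rule 1.
/b/ stays [b].
/u/ (between /b/ and /s/): in an unstressed syllable, so rule 1 applies → [ə].
/s/ (between /u/ and /e/): no rule targets it → [s].
/e/ — between /s/ and /ɡ/; rule 1 does not apply here → [e].
/ɡ/ (between /e/ and /b/) is unaffected → [ɡ].
/b/ — not in any rule's target class → [b].
/o/ — between /b/ and /r/, in an unstressed syllable — surfaces as [ə] (rule 1).
/r/ — between /o/ and /ɡ/; rule 2 does not apply here → [r].
/ɡ/ — not in any rule's target class → [ɡ].
/o/ (between /ɡ/ and /b/): in an unstressed syllable, so rule 1 applies → [ə].
/b/ stays [b].

[kəbəˈseɡbərɡəb]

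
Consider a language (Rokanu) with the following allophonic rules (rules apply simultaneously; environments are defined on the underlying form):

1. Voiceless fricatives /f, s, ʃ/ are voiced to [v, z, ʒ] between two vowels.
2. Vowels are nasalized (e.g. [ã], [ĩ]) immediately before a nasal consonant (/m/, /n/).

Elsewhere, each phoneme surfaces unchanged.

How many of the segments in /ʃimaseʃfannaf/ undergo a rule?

Segments that undergo a rule: /i/ → [ĩ] (rule 2); /s/ → [z] (rule 1); /a/ → [ã] (rule 2).
All other segments surface unchanged.

3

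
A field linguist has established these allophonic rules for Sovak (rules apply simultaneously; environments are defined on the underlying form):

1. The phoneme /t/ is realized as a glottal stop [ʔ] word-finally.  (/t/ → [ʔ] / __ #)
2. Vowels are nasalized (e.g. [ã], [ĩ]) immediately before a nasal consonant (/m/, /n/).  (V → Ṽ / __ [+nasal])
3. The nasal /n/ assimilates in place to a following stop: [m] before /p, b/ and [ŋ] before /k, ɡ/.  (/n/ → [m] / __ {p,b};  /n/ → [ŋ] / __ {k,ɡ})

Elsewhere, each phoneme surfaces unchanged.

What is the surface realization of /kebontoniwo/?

/k/ (word-initial): no rule targets it → [k].
/e/ — between /k/ and /b/; rule 2 does not apply here → [e].
/b/ (between /e/ and /o/): no rule targets it → [b].
/o/ (between /b/ and /n/): before a nasal consonant, so rule 2 applies → [õ].
/n/ — between /o/ and /t/; rule 3 does not apply here → [n].
/t/ (between /n/ and /o/) is in the target of rule 1 but the environment (word-finally) is not met → [t].
/o/ — between /t/ and /n/, before a nasal consonant — surfaces as [õ] (rule 2).
/n/ (between /o/ and /i/) fails the environment for rule 3, so it stays [n].
/i/ (between /n/ and /w/) is in the target of rule 2 but the environment (before a nasal consonant) is not met → [i].
/w/ stays [w].
/o/ (word-final) fails the environment for rule 2, so it stays [o].

[kebõntõniwo]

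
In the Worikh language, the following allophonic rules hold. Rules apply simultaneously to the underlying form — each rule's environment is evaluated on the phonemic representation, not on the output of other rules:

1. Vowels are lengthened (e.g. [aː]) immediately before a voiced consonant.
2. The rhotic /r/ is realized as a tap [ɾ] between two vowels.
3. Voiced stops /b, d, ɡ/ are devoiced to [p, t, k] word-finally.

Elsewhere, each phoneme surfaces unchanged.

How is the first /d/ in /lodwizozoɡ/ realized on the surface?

[d]

/d/ (between /o/ and /w/) fails the environment for rule 3, so it stays [d].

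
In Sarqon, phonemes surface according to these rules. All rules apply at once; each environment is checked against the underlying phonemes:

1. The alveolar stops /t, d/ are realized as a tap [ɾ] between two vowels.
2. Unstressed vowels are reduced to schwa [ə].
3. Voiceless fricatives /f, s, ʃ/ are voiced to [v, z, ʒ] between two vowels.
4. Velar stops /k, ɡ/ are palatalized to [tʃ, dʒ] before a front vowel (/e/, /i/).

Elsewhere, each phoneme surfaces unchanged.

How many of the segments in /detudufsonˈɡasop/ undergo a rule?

Segments that undergo a rule: /e/ → [ə] (rule 2); /t/ → [ɾ] (rule 1); /u/ → [ə] (rule 2); /d/ → [ɾ] (rule 1); /u/ → [ə] (rule 2); /o/ → [ə] (rule 2); /s/ → [z] (rule 3); /o/ → [ə] (rule 2).
All other segments surface unchanged.

8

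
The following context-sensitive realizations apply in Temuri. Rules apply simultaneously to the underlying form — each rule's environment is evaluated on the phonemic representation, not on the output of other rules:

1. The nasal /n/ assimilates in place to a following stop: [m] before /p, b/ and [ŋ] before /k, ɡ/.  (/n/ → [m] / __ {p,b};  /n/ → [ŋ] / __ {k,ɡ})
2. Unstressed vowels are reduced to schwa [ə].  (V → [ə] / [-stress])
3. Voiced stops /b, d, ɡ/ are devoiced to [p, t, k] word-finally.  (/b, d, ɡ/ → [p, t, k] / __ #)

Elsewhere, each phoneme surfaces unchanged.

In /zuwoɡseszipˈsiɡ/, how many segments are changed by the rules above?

5

Segments that undergo a rule: /u/ → [ə] (rule 2); /o/ → [ə] (rule 2); /e/ → [ə] (rule 2); /i/ → [ə] (rule 2); /ɡ/ → [k] (rule 3).
All other segments surface unchanged.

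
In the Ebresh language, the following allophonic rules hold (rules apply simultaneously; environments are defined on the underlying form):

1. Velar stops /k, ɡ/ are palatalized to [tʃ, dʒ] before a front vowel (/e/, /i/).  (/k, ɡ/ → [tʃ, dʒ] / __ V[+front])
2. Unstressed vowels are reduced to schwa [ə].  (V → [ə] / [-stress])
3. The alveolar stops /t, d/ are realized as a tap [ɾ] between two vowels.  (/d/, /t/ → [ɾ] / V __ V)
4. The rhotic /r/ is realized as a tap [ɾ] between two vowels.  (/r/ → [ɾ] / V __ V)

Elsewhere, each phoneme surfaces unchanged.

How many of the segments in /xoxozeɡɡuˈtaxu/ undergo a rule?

Segments that undergo a rule: /o/ → [ə] (rule 2); /o/ → [ə] (rule 2); /e/ → [ə] (rule 2); /u/ → [ə] (rule 2); /t/ → [ɾ] (rule 3); /u/ → [ə] (rule 2).
All other segments surface unchanged.

6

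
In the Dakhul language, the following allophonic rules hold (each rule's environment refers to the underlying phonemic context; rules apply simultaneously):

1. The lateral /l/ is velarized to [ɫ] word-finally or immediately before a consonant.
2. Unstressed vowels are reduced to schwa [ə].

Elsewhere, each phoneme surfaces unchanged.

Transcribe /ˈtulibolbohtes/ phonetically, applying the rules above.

/u/ (between /t/ and /l/) is in the target of rule 2 but the environment (in an unstressed syllable) is not met → [u].
/l/ (between /u/ and /i/) fails the environment for rule 1, so it stays [l].
/i/ (between /l/ and /b/) occurs in an unstressed syllable → [ə] by rule 2.
/o/ (between /b/ and /l/): in an unstressed syllable, so rule 2 applies → [ə].
/l/ (between /o/ and /b/) occurs word-finally or immediately before a consonant → [ɫ] by rule 1.
/o/ — between /b/ and /h/, in an unstressed syllable — surfaces as [ə] (rule 2).
/e/ (between /t/ and /s/): in an unstressed syllable, so rule 2 applies → [ə].

[ˈtuləbəɫbəhtəs]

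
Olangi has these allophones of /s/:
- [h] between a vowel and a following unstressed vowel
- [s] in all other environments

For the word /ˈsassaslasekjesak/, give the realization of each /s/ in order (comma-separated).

Occurrence 1 (position 1): no conditioning environment matches → elsewhere allophone [s].
Occurrence 2 (position 3): no conditioning environment matches → elsewhere allophone [s].
Occurrence 3 (position 4): no conditioning environment matches → elsewhere allophone [s].
Occurrence 4 (position 6): no conditioning environment matches → elsewhere allophone [s].
Occurrence 5 (position 9): between a vowel and a following unstressed vowel → [h].
Occurrence 6 (position 14): between a vowel and a following unstressed vowel → [h].

[s], [s], [s], [s], [h], [h]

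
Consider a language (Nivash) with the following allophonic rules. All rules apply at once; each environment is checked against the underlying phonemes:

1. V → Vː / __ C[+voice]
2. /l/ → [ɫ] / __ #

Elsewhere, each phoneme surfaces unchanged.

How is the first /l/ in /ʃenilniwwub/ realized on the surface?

[l]

/l/ (between /i/ and /n/): rule 2 targets it, but not word-finally → unchanged [l].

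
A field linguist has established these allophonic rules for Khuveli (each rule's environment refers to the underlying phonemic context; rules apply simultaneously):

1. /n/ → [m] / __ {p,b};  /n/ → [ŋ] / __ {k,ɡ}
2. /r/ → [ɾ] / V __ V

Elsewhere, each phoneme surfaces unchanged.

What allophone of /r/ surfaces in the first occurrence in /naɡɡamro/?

/r/ — between /m/ and /o/; rule 2 does not apply here → [r].

[r]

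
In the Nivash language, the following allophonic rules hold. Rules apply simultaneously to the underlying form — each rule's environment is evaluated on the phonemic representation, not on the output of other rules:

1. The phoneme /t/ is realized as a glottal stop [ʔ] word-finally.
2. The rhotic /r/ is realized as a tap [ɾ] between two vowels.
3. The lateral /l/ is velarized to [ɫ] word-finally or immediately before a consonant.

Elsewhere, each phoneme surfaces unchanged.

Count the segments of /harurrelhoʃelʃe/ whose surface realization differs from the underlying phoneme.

Segments that undergo a rule: /r/ → [ɾ] (rule 2); /l/ → [ɫ] (rule 3); /l/ → [ɫ] (rule 3).
All other segments surface unchanged.

3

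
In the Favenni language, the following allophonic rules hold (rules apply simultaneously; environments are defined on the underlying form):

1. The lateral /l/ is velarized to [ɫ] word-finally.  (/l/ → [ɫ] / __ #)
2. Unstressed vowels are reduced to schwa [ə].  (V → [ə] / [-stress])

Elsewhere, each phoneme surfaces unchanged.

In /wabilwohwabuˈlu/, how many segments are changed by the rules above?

Segments that undergo a rule: /a/ → [ə] (rule 2); /i/ → [ə] (rule 2); /o/ → [ə] (rule 2); /a/ → [ə] (rule 2); /u/ → [ə] (rule 2).
All other segments surface unchanged.

5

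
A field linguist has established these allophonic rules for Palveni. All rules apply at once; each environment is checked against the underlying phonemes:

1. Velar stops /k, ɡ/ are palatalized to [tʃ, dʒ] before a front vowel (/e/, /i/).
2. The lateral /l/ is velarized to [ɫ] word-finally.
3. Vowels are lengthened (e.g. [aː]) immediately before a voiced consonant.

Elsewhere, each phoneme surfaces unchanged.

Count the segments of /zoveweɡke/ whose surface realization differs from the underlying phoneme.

4

Segments that undergo a rule: /o/ → [oː] (rule 3); /e/ → [eː] (rule 3); /e/ → [eː] (rule 3); /k/ → [tʃ] (rule 1).
All other segments surface unchanged.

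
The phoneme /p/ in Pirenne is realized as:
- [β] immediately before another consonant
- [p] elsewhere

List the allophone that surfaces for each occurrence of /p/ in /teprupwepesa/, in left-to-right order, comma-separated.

Occurrence 1 (position 3): immediately before another consonant → [β].
Occurrence 2 (position 6): immediately before another consonant → [β].
Occurrence 3 (position 9): no conditioning environment matches → elsewhere allophone [p].

[β], [β], [p]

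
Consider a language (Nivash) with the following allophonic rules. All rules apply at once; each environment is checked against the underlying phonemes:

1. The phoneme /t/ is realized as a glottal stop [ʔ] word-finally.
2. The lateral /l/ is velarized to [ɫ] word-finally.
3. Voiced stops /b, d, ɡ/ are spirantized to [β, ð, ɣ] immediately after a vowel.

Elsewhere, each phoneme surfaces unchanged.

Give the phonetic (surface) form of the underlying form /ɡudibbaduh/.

[ɡuðiβbaðuh]

/ɡ/ (word-initial) is in the target of rule 3 but the environment (immediately after a vowel) is not met → [ɡ].
/u/ (between /ɡ/ and /d/) is unaffected → [u].
/d/ (between /u/ and /i/) occurs immediately after a vowel → [ð] by rule 3.
/i/ (between /d/ and /b/): no rule targets it → [i].
/b/ (between /i/ and /b/): immediately after a vowel, so rule 3 applies → [β].
/b/ (between /b/ and /a/): rule 3 targets it, but not immediately after a vowel → unchanged [b].
/a/ stays [a].
Rule 3 applies to /d/ (between /a/ and /u/: immediately after a vowel) → [ð].
/u/ stays [u].
/h/ stays [h].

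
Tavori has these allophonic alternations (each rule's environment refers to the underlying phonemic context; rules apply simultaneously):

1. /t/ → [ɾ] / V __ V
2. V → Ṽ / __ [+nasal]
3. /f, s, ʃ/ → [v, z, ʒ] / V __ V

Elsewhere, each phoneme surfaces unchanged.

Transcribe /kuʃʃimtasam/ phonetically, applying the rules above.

[kuʃʃĩmtazãm]

/k/ (word-initial) is unaffected → [k].
/u/ (between /k/ and /ʃ/) is in the target of rule 2 but the environment (before a nasal consonant) is not met → [u].
/ʃ/ (between /u/ and /ʃ/): rule 3 targets it, but not between two vowels → unchanged [ʃ].
/ʃ/ (between /ʃ/ and /i/): rule 3 targets it, but not between two vowels → unchanged [ʃ].
/i/ (between /ʃ/ and /m/): before a nasal consonant, so rule 2 applies → [ĩ].
/m/ (between /i/ and /t/): no rule targets it → [m].
/t/ — between /m/ and /a/; rule 1 does not apply here → [t].
/a/ — between /t/ and /s/; rule 2 does not apply here → [a].
/s/ — between /a/ and /a/, between two vowels — surfaces as [z] (rule 3).
/a/ (between /s/ and /m/): before a nasal consonant, so rule 2 applies → [ã].
/m/ — not in any rule's target class → [m].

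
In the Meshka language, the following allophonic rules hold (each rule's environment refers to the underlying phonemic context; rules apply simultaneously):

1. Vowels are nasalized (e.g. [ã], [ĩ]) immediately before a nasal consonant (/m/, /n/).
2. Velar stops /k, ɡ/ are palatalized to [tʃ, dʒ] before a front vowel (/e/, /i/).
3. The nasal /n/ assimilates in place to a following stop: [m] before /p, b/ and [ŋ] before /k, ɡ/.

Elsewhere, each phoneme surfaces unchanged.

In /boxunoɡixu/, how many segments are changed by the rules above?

2

Segments that undergo a rule: /u/ → [ũ] (rule 1); /ɡ/ → [dʒ] (rule 2).
All other segments surface unchanged.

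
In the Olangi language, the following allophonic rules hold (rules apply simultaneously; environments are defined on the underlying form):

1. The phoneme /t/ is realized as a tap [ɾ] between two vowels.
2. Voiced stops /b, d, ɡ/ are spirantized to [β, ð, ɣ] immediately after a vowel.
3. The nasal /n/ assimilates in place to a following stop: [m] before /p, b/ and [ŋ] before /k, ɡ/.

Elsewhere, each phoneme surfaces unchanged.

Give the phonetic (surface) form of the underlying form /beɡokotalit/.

[beɣokoɾalit]

/b/ (word-initial) fails the environment for rule 2, so it stays [b].
/ɡ/ (between /e/ and /o/): immediately after a vowel, so rule 2 applies → [ɣ].
/t/ (between /o/ and /a/) occurs between two vowels → [ɾ] by rule 1.
/t/ (word-final): rule 1 targets it, but not between two vowels → unchanged [t].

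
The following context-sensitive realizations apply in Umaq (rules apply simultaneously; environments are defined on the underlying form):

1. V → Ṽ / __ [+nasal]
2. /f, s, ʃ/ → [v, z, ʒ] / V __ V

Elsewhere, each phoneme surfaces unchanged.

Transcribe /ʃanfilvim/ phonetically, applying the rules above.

[ʃãnfilvĩm]

/ʃ/ (word-initial) fails the environment for rule 2, so it stays [ʃ].
/a/ (between /ʃ/ and /n/): before a nasal consonant, so rule 1 applies → [ã].
/n/ stays [n].
/f/ — between /n/ and /i/; rule 2 does not apply here → [f].
/i/ (between /f/ and /l/) fails the environment for rule 1, so it stays [i].
/l/ — not in any rule's target class → [l].
/v/ stays [v].
/i/ meets the environment for rule 1 (before a nasal consonant) → [ĩ].
/m/ (word-final): no rule targets it → [m].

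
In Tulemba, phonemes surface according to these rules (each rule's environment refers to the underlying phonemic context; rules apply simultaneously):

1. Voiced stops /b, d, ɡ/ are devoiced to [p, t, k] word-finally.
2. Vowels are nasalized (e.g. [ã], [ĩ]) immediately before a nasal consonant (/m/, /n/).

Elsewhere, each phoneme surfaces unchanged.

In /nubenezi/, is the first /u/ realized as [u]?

Yes

/u/ — between /n/ and /b/; rule 2 does not apply here → [u].
The actual realization is [u], which matches [u].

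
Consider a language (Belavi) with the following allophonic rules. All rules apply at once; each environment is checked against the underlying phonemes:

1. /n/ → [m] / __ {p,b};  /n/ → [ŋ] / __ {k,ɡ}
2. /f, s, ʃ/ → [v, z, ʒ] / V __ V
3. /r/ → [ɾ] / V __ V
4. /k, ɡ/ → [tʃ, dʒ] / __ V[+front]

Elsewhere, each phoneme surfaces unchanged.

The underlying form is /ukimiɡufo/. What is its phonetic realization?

[utʃimiɡuvo]

/u/ (word-initial): no rule targets it → [u].
Rule 4 applies to /k/ (between /u/ and /i/: before a front vowel) → [tʃ].
/i/ stays [i].
/m/ (between /i/ and /i/) is unaffected → [m].
/i/ (between /m/ and /ɡ/) is unaffected → [i].
/ɡ/ (between /i/ and /u/): rule 4 targets it, but not before a front vowel → unchanged [ɡ].
/u/ stays [u].
/f/ — between /u/ and /o/, between two vowels — surfaces as [v] (rule 2).
/o/ stays [o].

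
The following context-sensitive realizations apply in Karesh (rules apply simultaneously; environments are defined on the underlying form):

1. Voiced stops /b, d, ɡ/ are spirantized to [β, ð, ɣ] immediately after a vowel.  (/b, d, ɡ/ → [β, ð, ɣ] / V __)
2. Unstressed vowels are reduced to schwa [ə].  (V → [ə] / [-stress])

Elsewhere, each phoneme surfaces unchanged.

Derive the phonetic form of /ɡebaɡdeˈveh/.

/ɡ/ (word-initial) fails the environment for rule 1, so it stays [ɡ].
/e/ (between /ɡ/ and /b/): in an unstressed syllable, so rule 2 applies → [ə].
/b/ meets the environment for rule 1 (immediately after a vowel) → [β].
/a/ (between /b/ and /ɡ/) occurs in an unstressed syllable → [ə] by rule 2.
/ɡ/ (between /a/ and /d/) occurs immediately after a vowel → [ɣ] by rule 1.
/d/ (between /ɡ/ and /e/): rule 1 targets it, but not immediately after a vowel → unchanged [d].
/e/ — between /d/ and /v/, in an unstressed syllable — surfaces as [ə] (rule 2).
/v/ — not in any rule's target class → [v].
/e/ (between /v/ and /h/) fails the environment for rule 2, so it stays [e].
/h/ stays [h].

[ɡəβəɣdəˈveh]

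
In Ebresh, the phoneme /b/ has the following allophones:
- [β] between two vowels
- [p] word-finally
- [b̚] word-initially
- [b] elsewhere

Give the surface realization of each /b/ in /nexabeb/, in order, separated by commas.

Occurrence 1 (position 5): between two vowels → [β].
Occurrence 2 (position 7): word-finally → [p].

[β], [p]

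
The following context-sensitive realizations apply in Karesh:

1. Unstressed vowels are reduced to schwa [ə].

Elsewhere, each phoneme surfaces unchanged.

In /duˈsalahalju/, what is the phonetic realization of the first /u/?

/u/ meets the environment for rule 1 (in an unstressed syllable) → [ə].

[ə]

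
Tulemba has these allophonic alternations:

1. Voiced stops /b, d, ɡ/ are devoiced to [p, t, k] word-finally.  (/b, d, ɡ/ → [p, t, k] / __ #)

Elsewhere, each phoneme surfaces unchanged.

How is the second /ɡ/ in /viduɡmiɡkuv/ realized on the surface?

[ɡ]

/ɡ/ — between /i/ and /k/; rule 1 does not apply here → [ɡ].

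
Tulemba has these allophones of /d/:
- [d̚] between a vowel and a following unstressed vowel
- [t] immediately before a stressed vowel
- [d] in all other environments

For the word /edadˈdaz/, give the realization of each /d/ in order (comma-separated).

Occurrence 1 (position 2): between a vowel and a following unstressed vowel → [d̚].
Occurrence 2 (position 4): no conditioning environment matches → elsewhere allophone [d].
Occurrence 3 (position 5): immediately before a stressed vowel → [t].

[d̚], [d], [t]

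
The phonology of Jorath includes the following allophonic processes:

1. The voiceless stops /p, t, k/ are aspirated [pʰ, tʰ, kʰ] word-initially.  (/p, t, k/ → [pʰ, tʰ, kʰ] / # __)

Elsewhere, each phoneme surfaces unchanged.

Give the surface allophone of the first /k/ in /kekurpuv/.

/k/ — word-initial, word-initially — surfaces as [kʰ] (rule 1).

[kʰ]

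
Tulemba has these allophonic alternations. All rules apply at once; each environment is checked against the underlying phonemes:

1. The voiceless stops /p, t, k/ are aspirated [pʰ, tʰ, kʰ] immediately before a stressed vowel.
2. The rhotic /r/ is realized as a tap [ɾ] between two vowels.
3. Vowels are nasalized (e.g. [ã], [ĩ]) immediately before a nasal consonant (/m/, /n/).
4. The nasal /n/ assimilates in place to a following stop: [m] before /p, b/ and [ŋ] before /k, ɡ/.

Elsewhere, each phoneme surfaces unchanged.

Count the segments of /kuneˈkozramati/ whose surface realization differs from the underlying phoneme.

3

Segments that undergo a rule: /u/ → [ũ] (rule 3); /k/ → [kʰ] (rule 1); /a/ → [ã] (rule 3).
All other segments surface unchanged.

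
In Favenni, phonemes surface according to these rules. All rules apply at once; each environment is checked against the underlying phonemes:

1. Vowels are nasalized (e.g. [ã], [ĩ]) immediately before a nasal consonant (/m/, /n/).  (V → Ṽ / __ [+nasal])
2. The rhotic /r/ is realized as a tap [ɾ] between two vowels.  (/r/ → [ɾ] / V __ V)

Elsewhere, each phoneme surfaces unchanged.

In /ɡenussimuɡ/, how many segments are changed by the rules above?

2

Segments that undergo a rule: /e/ → [ẽ] (rule 1); /i/ → [ĩ] (rule 1).
All other segments surface unchanged.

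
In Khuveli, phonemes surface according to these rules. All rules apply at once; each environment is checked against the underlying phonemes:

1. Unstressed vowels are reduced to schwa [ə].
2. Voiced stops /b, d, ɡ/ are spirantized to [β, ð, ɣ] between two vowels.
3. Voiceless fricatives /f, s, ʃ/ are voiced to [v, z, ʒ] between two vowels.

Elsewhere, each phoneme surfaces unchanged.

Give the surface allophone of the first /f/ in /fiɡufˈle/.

/f/ — word-initial; rule 3 does not apply here → [f].

[f]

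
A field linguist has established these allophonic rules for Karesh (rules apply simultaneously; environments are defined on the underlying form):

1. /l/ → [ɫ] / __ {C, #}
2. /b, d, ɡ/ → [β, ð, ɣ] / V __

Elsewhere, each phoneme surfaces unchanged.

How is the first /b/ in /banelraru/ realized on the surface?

/b/ — word-initial; rule 2 does not apply here → [b].

[b]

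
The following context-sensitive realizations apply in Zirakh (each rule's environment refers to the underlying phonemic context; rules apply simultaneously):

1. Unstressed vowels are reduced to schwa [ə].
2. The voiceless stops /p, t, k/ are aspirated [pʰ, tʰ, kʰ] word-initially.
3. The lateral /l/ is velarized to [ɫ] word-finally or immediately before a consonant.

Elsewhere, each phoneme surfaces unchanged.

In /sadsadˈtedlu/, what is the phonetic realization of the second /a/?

/a/ (between /s/ and /d/) occurs in an unstressed syllable → [ə] by rule 1.

[ə]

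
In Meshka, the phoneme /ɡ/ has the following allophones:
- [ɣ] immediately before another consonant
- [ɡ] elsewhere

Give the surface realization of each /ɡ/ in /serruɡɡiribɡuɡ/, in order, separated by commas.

[ɣ], [ɡ], [ɡ], [ɡ]

Occurrence 1 (position 6): immediately before another consonant → [ɣ].
Occurrence 2 (position 7): no conditioning environment matches → elsewhere allophone [ɡ].
Occurrence 3 (position 12): no conditioning environment matches → elsewhere allophone [ɡ].
Occurrence 4 (position 14): no conditioning environment matches → elsewhere allophone [ɡ].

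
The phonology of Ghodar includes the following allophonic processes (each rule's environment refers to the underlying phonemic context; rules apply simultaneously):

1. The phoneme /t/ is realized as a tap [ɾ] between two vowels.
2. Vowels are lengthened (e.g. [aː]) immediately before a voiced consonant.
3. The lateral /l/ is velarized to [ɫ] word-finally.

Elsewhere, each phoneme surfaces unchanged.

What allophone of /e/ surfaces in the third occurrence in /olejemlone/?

[e]

/e/ (word-final) is in the target of rule 2 but the environment (before a voiced consonant) is not met → [e].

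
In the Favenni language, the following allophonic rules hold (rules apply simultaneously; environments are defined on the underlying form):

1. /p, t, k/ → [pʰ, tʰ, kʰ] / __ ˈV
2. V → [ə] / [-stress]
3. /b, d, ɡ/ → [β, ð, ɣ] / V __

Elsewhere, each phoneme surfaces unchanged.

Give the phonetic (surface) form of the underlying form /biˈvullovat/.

/b/ — word-initial; rule 3 does not apply here → [b].
/i/ meets the environment for rule 2 (in an unstressed syllable) → [ə].
/u/ (between /v/ and /l/): rule 2 targets it, but not in an unstressed syllable → unchanged [u].
/o/ (between /l/ and /v/): in an unstressed syllable, so rule 2 applies → [ə].
/a/ (between /v/ and /t/): in an unstressed syllable, so rule 2 applies → [ə].
/t/ — word-final; rule 1 does not apply here → [t].

[bəˈvulləvət]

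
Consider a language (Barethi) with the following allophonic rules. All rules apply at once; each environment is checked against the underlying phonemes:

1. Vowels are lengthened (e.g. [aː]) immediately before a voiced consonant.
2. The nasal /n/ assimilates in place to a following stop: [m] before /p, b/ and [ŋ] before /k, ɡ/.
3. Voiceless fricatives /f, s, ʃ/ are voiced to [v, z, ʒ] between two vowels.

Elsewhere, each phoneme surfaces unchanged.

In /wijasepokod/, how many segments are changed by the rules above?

3

Segments that undergo a rule: /i/ → [iː] (rule 1); /s/ → [z] (rule 3); /o/ → [oː] (rule 1).
All other segments surface unchanged.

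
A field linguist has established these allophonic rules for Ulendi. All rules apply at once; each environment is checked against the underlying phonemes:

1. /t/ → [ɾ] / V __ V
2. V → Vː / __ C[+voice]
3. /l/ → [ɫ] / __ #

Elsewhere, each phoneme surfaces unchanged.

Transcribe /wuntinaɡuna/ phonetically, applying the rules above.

[wuːntiːnaːɡuːna]

/w/ (word-initial) is unaffected → [w].
Rule 2 applies to /u/ (between /w/ and /n/: before a voiced consonant) → [uː].
/n/ stays [n].
/t/ — between /n/ and /i/; rule 1 does not apply here → [t].
/i/ meets the environment for rule 2 (before a voiced consonant) → [iː].
/n/ (between /i/ and /a/) is unaffected → [n].
/a/ meets the environment for rule 2 (before a voiced consonant) → [aː].
/ɡ/ (between /a/ and /u/): no rule targets it → [ɡ].
/u/ meets the environment for rule 2 (before a voiced consonant) → [uː].
/n/ stays [n].
/a/ (word-final) fails the environment for rule 2, so it stays [a].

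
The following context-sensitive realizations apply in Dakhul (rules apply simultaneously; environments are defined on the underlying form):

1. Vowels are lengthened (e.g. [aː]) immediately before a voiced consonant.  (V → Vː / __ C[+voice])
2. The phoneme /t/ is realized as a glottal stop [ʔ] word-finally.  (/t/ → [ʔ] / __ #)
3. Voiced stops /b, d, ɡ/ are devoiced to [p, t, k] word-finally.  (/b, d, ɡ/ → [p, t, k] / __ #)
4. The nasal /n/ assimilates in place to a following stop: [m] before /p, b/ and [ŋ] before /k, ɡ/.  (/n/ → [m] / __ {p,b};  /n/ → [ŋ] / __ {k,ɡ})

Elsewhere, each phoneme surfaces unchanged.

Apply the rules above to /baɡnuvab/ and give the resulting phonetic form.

[baːɡnuːvaːp]

/b/ (word-initial): rule 3 targets it, but not word-finally → unchanged [b].
Rule 1 applies to /a/ (between /b/ and /ɡ/: before a voiced consonant) → [aː].
/ɡ/ (between /a/ and /n/) fails the environment for rule 3, so it stays [ɡ].
/n/ (between /ɡ/ and /u/) fails the environment for rule 4, so it stays [n].
Rule 1 applies to /u/ (between /n/ and /v/: before a voiced consonant) → [uː].
/v/ stays [v].
/a/ — between /v/ and /b/, before a voiced consonant — surfaces as [aː] (rule 1).
/b/ meets the environment for rule 3 (word-finally) → [p].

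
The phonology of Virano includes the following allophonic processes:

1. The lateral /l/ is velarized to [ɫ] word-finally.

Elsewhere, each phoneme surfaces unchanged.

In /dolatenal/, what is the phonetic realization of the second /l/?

/l/ (word-final) occurs word-finally → [ɫ] by rule 1.

[ɫ]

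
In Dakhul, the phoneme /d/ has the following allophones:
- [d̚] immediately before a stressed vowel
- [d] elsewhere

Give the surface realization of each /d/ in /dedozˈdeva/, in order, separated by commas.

[d], [d], [d̚]

Occurrence 1 (position 1): no conditioning environment matches → elsewhere allophone [d].
Occurrence 2 (position 3): no conditioning environment matches → elsewhere allophone [d].
Occurrence 3 (position 6): immediately before a stressed vowel → [d̚].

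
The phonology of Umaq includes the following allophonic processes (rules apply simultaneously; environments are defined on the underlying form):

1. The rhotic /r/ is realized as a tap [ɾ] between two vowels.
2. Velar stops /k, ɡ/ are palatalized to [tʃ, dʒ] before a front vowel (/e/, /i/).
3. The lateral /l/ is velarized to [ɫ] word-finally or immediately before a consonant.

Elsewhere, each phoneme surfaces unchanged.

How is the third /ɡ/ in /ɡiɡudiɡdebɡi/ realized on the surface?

/ɡ/ (between /i/ and /d/) fails the environment for rule 2, so it stays [ɡ].

[ɡ]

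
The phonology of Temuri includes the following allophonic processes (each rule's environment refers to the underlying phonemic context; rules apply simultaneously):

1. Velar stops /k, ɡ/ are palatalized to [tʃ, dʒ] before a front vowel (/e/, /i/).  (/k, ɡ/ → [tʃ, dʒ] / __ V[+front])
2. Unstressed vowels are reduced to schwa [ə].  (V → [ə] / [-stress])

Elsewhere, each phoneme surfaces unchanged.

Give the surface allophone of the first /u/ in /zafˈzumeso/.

[u]

/u/ (between /z/ and /m/) is in the target of rule 2 but the environment (in an unstressed syllable) is not met → [u].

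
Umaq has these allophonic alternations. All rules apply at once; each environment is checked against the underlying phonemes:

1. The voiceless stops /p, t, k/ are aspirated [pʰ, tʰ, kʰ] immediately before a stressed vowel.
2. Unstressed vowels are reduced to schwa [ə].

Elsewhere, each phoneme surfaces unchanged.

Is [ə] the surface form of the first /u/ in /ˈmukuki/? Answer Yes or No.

/u/ — between /m/ and /k/; rule 2 does not apply here → [u].
The actual realization is [u], not [ə].

No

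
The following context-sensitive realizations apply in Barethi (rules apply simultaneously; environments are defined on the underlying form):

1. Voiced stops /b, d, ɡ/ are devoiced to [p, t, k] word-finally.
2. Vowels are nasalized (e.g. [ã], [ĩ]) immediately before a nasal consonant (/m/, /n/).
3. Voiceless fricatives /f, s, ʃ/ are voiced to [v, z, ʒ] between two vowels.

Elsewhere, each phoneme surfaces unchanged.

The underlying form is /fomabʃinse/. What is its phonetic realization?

/f/ — word-initial; rule 3 does not apply here → [f].
/o/ meets the environment for rule 2 (before a nasal consonant) → [õ].
/m/ (between /o/ and /a/): no rule targets it → [m].
/a/ (between /m/ and /b/) is in the target of rule 2 but the environment (before a nasal consonant) is not met → [a].
/b/ (between /a/ and /ʃ/) fails the environment for rule 1, so it stays [b].
/ʃ/ (between /b/ and /i/) is in the target of rule 3 but the environment (between two vowels) is not met → [ʃ].
/i/ meets the environment for rule 2 (before a nasal consonant) → [ĩ].
/n/ (between /i/ and /s/): no rule targets it → [n].
/s/ (between /n/ and /e/) fails the environment for rule 3, so it stays [s].
/e/ (word-final): rule 2 targets it, but not before a nasal consonant → unchanged [e].

[fõmabʃĩnse]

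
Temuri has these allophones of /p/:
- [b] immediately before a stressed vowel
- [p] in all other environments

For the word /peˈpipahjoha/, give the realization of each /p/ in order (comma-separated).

[p], [b], [p]

Occurrence 1 (position 1): no conditioning environment matches → elsewhere allophone [p].
Occurrence 2 (position 3): immediately before a stressed vowel → [b].
Occurrence 3 (position 5): no conditioning environment matches → elsewhere allophone [p].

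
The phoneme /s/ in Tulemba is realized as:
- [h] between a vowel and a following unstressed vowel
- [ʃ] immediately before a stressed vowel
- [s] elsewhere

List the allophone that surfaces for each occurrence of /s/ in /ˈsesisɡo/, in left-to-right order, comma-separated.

Occurrence 1 (position 1): immediately before a stressed vowel → [ʃ].
Occurrence 2 (position 3): between a vowel and a following unstressed vowel → [h].
Occurrence 3 (position 5): no conditioning environment matches → elsewhere allophone [s].

[ʃ], [h], [s]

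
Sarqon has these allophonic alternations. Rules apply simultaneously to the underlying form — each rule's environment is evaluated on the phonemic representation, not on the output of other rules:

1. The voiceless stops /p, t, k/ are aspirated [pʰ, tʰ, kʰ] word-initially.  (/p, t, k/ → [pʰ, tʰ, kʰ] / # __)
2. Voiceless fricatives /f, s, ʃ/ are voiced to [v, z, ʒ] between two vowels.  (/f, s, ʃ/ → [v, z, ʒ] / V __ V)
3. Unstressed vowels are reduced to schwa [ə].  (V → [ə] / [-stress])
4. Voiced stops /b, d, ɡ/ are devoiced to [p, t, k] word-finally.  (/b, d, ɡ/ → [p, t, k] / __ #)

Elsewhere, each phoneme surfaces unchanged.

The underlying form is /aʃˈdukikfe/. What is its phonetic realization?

[əʃˈdukəkfə]

/a/ meets the environment for rule 3 (in an unstressed syllable) → [ə].
/ʃ/ (between /a/ and /d/) is in the target of rule 2 but the environment (between two vowels) is not met → [ʃ].
/d/ — between /ʃ/ and /u/; rule 4 does not apply here → [d].
/u/ (between /d/ and /k/): rule 3 targets it, but not in an unstressed syllable → unchanged [u].
/k/ (between /u/ and /i/) is in the target of rule 1 but the environment (word-initially) is not met → [k].
/i/ meets the environment for rule 3 (in an unstressed syllable) → [ə].
/k/ (between /i/ and /f/) is in the target of rule 1 but the environment (word-initially) is not met → [k].
/f/ — between /k/ and /e/; rule 2 does not apply here → [f].
/e/ meets the environment for rule 3 (in an unstressed syllable) → [ə].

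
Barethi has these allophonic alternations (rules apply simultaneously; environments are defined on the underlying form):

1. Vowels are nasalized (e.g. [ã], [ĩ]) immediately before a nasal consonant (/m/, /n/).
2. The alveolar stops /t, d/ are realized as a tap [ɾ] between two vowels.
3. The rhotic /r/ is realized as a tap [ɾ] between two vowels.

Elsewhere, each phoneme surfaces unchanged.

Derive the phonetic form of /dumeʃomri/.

[dũmeʃõmri]

/d/ (word-initial) fails the environment for rule 2, so it stays [d].
/u/ — between /d/ and /m/, before a nasal consonant — surfaces as [ũ] (rule 1).
/e/ — between /m/ and /ʃ/; rule 1 does not apply here → [e].
/o/ — between /ʃ/ and /m/, before a nasal consonant — surfaces as [õ] (rule 1).
/r/ (between /m/ and /i/): rule 3 targets it, but not between two vowels → unchanged [r].
/i/ (word-final) is in the target of rule 1 but the environment (before a nasal consonant) is not met → [i].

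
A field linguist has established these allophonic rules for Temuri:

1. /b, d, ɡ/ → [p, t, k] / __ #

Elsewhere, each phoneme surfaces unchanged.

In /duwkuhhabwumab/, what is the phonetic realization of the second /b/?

[p]

/b/ meets the environment for rule 1 (word-finally) → [p].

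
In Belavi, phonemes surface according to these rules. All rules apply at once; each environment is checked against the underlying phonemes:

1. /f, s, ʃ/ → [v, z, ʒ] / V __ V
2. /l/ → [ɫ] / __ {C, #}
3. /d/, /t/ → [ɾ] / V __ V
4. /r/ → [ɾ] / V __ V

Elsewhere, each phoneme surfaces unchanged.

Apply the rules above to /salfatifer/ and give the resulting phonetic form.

[saɫfaɾiver]

/s/ — word-initial; rule 1 does not apply here → [s].
/a/ (between /s/ and /l/) is unaffected → [a].
Rule 2 applies to /l/ (between /a/ and /f/: word-finally or immediately before a consonant) → [ɫ].
/f/ (between /l/ and /a/) is in the target of rule 1 but the environment (between two vowels) is not met → [f].
/a/ (between /f/ and /t/): no rule targets it → [a].
/t/ — between /a/ and /i/, between two vowels — surfaces as [ɾ] (rule 3).
/i/ — not in any rule's target class → [i].
Rule 1 applies to /f/ (between /i/ and /e/: between two vowels) → [v].
/e/ (between /f/ and /r/) is unaffected → [e].
/r/ — word-final; rule 4 does not apply here → [r].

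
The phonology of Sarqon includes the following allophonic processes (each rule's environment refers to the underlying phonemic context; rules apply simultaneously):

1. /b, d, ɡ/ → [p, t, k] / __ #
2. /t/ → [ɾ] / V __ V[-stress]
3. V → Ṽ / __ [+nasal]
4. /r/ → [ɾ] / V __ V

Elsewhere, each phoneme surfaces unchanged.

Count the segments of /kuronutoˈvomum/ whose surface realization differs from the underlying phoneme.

5

Segments that undergo a rule: /r/ → [ɾ] (rule 4); /o/ → [õ] (rule 3); /t/ → [ɾ] (rule 2); /o/ → [õ] (rule 3); /u/ → [ũ] (rule 3).
All other segments surface unchanged.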